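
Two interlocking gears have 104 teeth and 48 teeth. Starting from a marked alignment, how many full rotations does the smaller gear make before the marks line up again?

13 rotations

They are all back at their starting positions together after one LCM of the periods.
104 = 2^3 × 13
48 = 2^4 × 3
LCM(104, 48) = 2^4 × 3 × 13 = 624.
Rotations for period 48: 624 / 48 = 13.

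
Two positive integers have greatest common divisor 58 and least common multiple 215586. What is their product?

For any two positive integers, gcd × lcm = product = 58 × 215586 = 12503988.

12503988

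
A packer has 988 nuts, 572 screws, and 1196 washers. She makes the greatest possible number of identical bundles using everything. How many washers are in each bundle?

Number of bundles = gcd(988, 572, 1196).
988 = 2^2 × 13 × 19
572 = 2^2 × 11 × 13
1196 = 2^2 × 13 × 23
gcd(988, 572, 1196) = 2^2 × 13 = 52.
washers per bundle = 1196 / 52 = 23.

23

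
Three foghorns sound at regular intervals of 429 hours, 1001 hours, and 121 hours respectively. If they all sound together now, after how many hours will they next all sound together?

We need the least common multiple of the intervals.
429 = 3 × 11 × 13
1001 = 7 × 11 × 13
121 = 11^2
LCM(429, 1001, 121) = 3 × 7 × 11^2 × 13 = 33033.

33033 hours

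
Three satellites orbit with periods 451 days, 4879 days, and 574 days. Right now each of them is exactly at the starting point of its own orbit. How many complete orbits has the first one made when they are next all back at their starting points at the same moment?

They are all back at their starting positions together after one LCM of the periods.
451 = 11 × 41
4879 = 7 × 17 × 41
574 = 2 × 7 × 41
LCM(451, 4879, 574) = 2 × 7 × 11 × 17 × 41 = 107338.
Orbits for period 451: 107338 / 451 = 238.

238 orbits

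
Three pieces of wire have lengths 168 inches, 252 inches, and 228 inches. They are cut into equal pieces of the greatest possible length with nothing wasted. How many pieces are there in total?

Piece length = gcd(168, 252, 228).
168 = 2^3 × 3 × 7
252 = 2^2 × 3^2 × 7
228 = 2^2 × 3 × 19
gcd(168, 252, 228) = 2^2 × 3 = 12.
Total pieces = 168/12 + 252/12 + 228/12 = 14 + 21 + 19 = 54.

54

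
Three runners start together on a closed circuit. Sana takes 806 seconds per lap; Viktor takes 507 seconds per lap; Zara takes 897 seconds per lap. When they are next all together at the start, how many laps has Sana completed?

They are all back at their starting positions together after one LCM of the periods.
806 = 2 × 13 × 31
507 = 3 × 13^2
897 = 3 × 13 × 23
LCM(806, 507, 897) = 2 × 3 × 13^2 × 23 × 31 = 722982.
Laps for period 806: 722982 / 806 = 897.

897 laps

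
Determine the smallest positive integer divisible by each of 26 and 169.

26 = 2 × 13
169 = 13^2
LCM(26, 169) = 2 × 13^2 = 338.

338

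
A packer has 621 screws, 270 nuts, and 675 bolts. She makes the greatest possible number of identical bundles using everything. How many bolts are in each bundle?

Number of bundles = gcd(621, 270, 675).
621 = 3^3 × 23
270 = 2 × 3^3 × 5
675 = 3^3 × 5^2
gcd(621, 270, 675) = 3^3 = 27.
bolts per bundle = 675 / 27 = 25.

25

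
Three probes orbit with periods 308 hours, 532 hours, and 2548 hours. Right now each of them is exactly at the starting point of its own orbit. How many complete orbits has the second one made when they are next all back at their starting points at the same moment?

The first common completion time is the LCM of the periods.
308 = 2^2 × 7 × 11
532 = 2^2 × 7 × 19
2548 = 2^2 × 7^2 × 13
LCM(308, 532, 2548) = 2^2 × 7^2 × 11 × 13 × 19 = 532532.
Orbits for period 532: 532532 / 532 = 1001.

1001 orbits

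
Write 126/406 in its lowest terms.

126 = 2 × 3^2 × 7
406 = 2 × 7 × 29
gcd(126, 406) = 2 × 7 = 14.
Divide numerator and denominator by 14: 126/406 = 9/29.

9/29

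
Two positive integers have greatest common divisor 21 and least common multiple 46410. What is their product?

For any two positive integers, gcd × lcm = product = 21 × 46410 = 974610.

974610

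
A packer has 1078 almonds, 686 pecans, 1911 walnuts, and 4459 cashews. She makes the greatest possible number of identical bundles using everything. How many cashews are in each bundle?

Number of bundles = gcd(1078, 686, 1911, 4459).
1078 = 2 × 7^2 × 11
686 = 2 × 7^3
1911 = 3 × 7^2 × 13
4459 = 7^3 × 13
gcd(1078, 686, 1911, 4459) = 7^2 = 49.
cashews per bundle = 4459 / 49 = 91.

91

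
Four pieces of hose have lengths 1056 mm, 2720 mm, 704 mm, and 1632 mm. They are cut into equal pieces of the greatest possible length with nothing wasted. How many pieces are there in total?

191

Piece length = gcd(1056, 2720, 704, 1632).
1056 = 2^5 × 3 × 11
2720 = 2^5 × 5 × 17
704 = 2^6 × 11
1632 = 2^5 × 3 × 17
gcd(1056, 2720, 704, 1632) = 2^5 = 32.
Total pieces = 1056/32 + 2720/32 + 704/32 + 1632/32 = 33 + 85 + 22 + 51 = 191.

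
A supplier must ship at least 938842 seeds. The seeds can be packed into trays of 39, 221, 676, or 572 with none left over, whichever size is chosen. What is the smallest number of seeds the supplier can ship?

1137708

The number of seeds must be a common multiple of 39, 221, 676, and 572, so a multiple of their LCM.
39 = 3 × 13
221 = 13 × 17
676 = 2^2 × 13^2
572 = 2^2 × 11 × 13
LCM(39, 221, 676, 572) = 2^2 × 3 × 11 × 13^2 × 17 = 379236.
Smallest multiple of 379236 that is ≥ 938842: ⌈938842/379236⌉ × 379236 = 3 × 379236 = 1137708.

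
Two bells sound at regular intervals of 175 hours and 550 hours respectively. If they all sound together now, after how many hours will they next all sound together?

The first simultaneous occurrence is after LCM of the individual periods.
175 = 5^2 × 7
550 = 2 × 5^2 × 11
LCM(175, 550) = 2 × 5^2 × 7 × 11 = 3850.

3850 hours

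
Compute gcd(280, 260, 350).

280 = 2^3 × 5 × 7
260 = 2^2 × 5 × 13
350 = 2 × 5^2 × 7
gcd(280, 260, 350) = 2 × 5 = 10.

10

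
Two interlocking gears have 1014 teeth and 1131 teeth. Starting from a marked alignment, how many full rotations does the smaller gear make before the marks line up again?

29 rotations

All finish a whole number of cycles simultaneously at t = LCM of the periods.
1014 = 2 × 3 × 13^2
1131 = 3 × 13 × 29
LCM(1014, 1131) = 2 × 3 × 13^2 × 29 = 29406.
Rotations for period 1014: 29406 / 1014 = 29.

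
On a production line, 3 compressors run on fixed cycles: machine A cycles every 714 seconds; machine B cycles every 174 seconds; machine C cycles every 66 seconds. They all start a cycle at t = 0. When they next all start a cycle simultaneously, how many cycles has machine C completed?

3451 cycles

All finish a whole number of cycles simultaneously at t = LCM of the periods.
714 = 2 × 3 × 7 × 17
174 = 2 × 3 × 29
66 = 2 × 3 × 11
LCM(714, 174, 66) = 2 × 3 × 7 × 11 × 17 × 29 = 227766.
Cycles for period 66: 227766 / 66 = 3451.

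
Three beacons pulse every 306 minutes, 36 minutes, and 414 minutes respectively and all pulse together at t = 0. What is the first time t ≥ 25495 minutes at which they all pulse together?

Joint pulses occur at multiples of LCM(306, 36, 414).
306 = 2 × 3^2 × 17
36 = 2^2 × 3^2
414 = 2 × 3^2 × 23
LCM(306, 36, 414) = 2^2 × 3^2 × 17 × 23 = 14076.
Smallest multiple of 14076 that is ≥ 25495: ⌈25495/14076⌉ × 14076 = 2 × 14076 = 28152.

28152 minutes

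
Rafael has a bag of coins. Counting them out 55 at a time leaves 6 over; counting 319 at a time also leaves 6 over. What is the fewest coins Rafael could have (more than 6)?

1601

N − 6 must be a common multiple of 55 and 319.
55 = 5 × 11
319 = 11 × 29
LCM(55, 319) = 5 × 11 × 29 = 1595.
Smallest N > 6 is LCM + 6 = 1595 + 6 = 1601.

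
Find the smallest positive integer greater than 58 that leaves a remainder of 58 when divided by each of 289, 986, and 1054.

519680

N − 58 must be a common multiple of 289, 986, and 1054.
289 = 17^2
986 = 2 × 17 × 29
1054 = 2 × 17 × 31
LCM(289, 986, 1054) = 2 × 17^2 × 29 × 31 = 519622.
Smallest N > 58 is LCM + 58 = 519622 + 58 = 519680.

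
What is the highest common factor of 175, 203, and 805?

175 = 5^2 × 7
203 = 7 × 29
805 = 5 × 7 × 23
gcd(175, 203, 805) = 7.

7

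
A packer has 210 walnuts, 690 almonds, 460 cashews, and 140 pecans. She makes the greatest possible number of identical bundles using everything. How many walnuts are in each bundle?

Number of bundles = gcd(210, 690, 460, 140).
210 = 2 × 3 × 5 × 7
690 = 2 × 3 × 5 × 23
460 = 2^2 × 5 × 23
140 = 2^2 × 5 × 7
gcd(210, 690, 460, 140) = 2 × 5 = 10.
walnuts per bundle = 210 / 10 = 21.

21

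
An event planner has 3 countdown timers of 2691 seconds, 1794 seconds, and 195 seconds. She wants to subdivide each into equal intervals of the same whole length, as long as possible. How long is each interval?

39 seconds

The interval must divide each timer length; the longest such is the gcd.
2691 = 3^2 × 13 × 23
1794 = 2 × 3 × 13 × 23
195 = 3 × 5 × 13
gcd(2691, 1794, 195) = 3 × 13 = 39.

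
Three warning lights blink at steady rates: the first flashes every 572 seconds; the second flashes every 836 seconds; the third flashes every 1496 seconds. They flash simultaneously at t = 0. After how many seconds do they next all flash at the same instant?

369512 seconds

The first simultaneous occurrence is after LCM of the individual periods.
572 = 2^2 × 11 × 13
836 = 2^2 × 11 × 19
1496 = 2^3 × 11 × 17
LCM(572, 836, 1496) = 2^3 × 11 × 13 × 17 × 19 = 369512.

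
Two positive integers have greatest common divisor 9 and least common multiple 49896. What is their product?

For any two positive integers, gcd × lcm = product = 9 × 49896 = 449064.

449064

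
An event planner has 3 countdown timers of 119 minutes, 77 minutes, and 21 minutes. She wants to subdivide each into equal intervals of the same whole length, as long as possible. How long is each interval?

7 minutes

The interval must divide each timer length; the longest such is the gcd.
119 = 7 × 17
77 = 7 × 11
21 = 3 × 7
gcd(119, 77, 21) = 7.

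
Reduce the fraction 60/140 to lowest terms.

3/7

60 = 2^2 × 3 × 5
140 = 2^2 × 5 × 7
gcd(60, 140) = 2^2 × 5 = 20.
Divide numerator and denominator by 20: 60/140 = 3/7.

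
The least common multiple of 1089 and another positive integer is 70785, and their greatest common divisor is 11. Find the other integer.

gcd × lcm = product of the two integers, so the other integer is (11 × 70785) / 1089 = 715.

715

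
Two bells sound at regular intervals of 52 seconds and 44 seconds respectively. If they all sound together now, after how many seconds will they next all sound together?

572 seconds

They coincide at every common multiple of the periods; the first is the LCM.
52 = 2^2 × 13
44 = 2^2 × 11
LCM(52, 44) = 2^2 × 11 × 13 = 572.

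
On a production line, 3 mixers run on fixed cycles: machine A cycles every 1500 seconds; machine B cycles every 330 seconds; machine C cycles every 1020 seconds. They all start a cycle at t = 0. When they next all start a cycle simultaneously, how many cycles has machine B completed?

850 cycles

They are all back at their starting positions together after one LCM of the periods.
1500 = 2^2 × 3 × 5^3
330 = 2 × 3 × 5 × 11
1020 = 2^2 × 3 × 5 × 17
LCM(1500, 330, 1020) = 2^2 × 3 × 5^3 × 11 × 17 = 280500.
Cycles for period 330: 280500 / 330 = 850.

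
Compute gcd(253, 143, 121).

253 = 11 × 23
143 = 11 × 13
121 = 11^2
gcd(253, 143, 121) = 11.

11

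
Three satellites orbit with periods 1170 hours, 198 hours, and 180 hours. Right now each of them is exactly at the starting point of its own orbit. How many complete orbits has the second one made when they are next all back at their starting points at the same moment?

The first common completion time is the LCM of the periods.
1170 = 2 × 3^2 × 5 × 13
198 = 2 × 3^2 × 11
180 = 2^2 × 3^2 × 5
LCM(1170, 198, 180) = 2^2 × 3^2 × 5 × 11 × 13 = 25740.
Orbits for period 198: 25740 / 198 = 130.

130 orbits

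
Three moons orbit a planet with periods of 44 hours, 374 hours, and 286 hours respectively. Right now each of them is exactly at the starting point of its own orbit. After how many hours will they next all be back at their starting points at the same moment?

9724 hours

We need the least common multiple of the intervals.
44 = 2^2 × 11
374 = 2 × 11 × 17
286 = 2 × 11 × 13
LCM(44, 374, 286) = 2^2 × 11 × 13 × 17 = 9724.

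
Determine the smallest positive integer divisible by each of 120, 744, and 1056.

163680

120 = 2^3 × 3 × 5
744 = 2^3 × 3 × 31
1056 = 2^5 × 3 × 11
LCM(120, 744, 1056) = 2^5 × 3 × 5 × 11 × 31 = 163680.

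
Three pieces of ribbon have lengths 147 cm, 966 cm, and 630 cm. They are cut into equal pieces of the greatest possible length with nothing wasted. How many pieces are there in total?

Piece length = gcd(147, 966, 630).
147 = 3 × 7^2
966 = 2 × 3 × 7 × 23
630 = 2 × 3^2 × 5 × 7
gcd(147, 966, 630) = 3 × 7 = 21.
Total pieces = 147/21 + 966/21 + 630/21 = 7 + 46 + 30 = 83.

83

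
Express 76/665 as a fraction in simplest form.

76 = 2^2 × 19
665 = 5 × 7 × 19
gcd(76, 665) = 19.
Divide numerator and denominator by 19: 76/665 = 4/35.

4/35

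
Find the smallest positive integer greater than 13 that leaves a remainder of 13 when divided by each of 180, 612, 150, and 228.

N − 13 must be a common multiple of 180, 612, 150, and 228.
180 = 2^2 × 3^2 × 5
612 = 2^2 × 3^2 × 17
150 = 2 × 3 × 5^2
228 = 2^2 × 3 × 19
LCM(180, 612, 150, 228) = 2^2 × 3^2 × 5^2 × 17 × 19 = 290700.
Smallest N > 13 is LCM + 13 = 290700 + 13 = 290713.

290713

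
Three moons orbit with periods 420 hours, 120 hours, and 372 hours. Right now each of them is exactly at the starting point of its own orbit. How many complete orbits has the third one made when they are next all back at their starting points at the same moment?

All finish a whole number of cycles simultaneously at t = LCM of the periods.
420 = 2^2 × 3 × 5 × 7
120 = 2^3 × 3 × 5
372 = 2^2 × 3 × 31
LCM(420, 120, 372) = 2^3 × 3 × 5 × 7 × 31 = 26040.
Orbits for period 372: 26040 / 372 = 70.

70 orbits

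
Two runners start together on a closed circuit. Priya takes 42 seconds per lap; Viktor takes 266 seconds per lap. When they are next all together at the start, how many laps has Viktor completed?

3 laps

They are all back at their starting positions together after one LCM of the periods.
42 = 2 × 3 × 7
266 = 2 × 7 × 19
LCM(42, 266) = 2 × 3 × 7 × 19 = 798.
Laps for period 266: 798 / 266 = 3.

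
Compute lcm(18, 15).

18 = 2 × 3^2
15 = 3 × 5
LCM(18, 15) = 2 × 3^2 × 5 = 90.

90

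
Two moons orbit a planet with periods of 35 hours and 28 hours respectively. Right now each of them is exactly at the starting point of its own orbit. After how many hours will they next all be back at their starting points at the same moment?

140 hours

The first simultaneous occurrence is after LCM of the individual periods.
35 = 5 × 7
28 = 2^2 × 7
LCM(35, 28) = 2^2 × 5 × 7 = 140.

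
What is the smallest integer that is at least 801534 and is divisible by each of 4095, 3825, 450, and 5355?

The integer must be a common multiple of 4095, 3825, 450, and 5355, so a multiple of their LCM.
4095 = 3^2 × 5 × 7 × 13
3825 = 3^2 × 5^2 × 17
450 = 2 × 3^2 × 5^2
5355 = 3^2 × 5 × 7 × 17
LCM(4095, 3825, 450, 5355) = 2 × 3^2 × 5^2 × 7 × 13 × 17 = 696150.
Smallest multiple of 696150 that is ≥ 801534: ⌈801534/696150⌉ × 696150 = 2 × 696150 = 1392300.

1392300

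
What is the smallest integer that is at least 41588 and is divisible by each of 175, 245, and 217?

75950

The integer must be a common multiple of 175, 245, and 217, so a multiple of their LCM.
175 = 5^2 × 7
245 = 5 × 7^2
217 = 7 × 31
LCM(175, 245, 217) = 5^2 × 7^2 × 31 = 37975.
Smallest multiple of 37975 that is ≥ 41588: ⌈41588/37975⌉ × 37975 = 2 × 37975 = 75950.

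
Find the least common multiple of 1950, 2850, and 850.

1950 = 2 × 3 × 5^2 × 13
2850 = 2 × 3 × 5^2 × 19
850 = 2 × 5^2 × 17
LCM(1950, 2850, 850) = 2 × 3 × 5^2 × 13 × 17 × 19 = 629850.

629850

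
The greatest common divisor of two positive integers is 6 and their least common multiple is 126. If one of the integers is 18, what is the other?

For two integers, gcd × lcm = product, so the other is (6 × 126) / 18 = 756 / 18 = 42.

42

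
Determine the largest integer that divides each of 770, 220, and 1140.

770 = 2 × 5 × 7 × 11
220 = 2^2 × 5 × 11
1140 = 2^2 × 3 × 5 × 19
gcd(770, 220, 1140) = 2 × 5 = 10.

10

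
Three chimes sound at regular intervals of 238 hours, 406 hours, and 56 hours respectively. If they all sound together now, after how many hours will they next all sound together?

27608 hours

The first simultaneous occurrence is after LCM of the individual periods.
238 = 2 × 7 × 17
406 = 2 × 7 × 29
56 = 2^3 × 7
LCM(238, 406, 56) = 2^3 × 7 × 17 × 29 = 27608.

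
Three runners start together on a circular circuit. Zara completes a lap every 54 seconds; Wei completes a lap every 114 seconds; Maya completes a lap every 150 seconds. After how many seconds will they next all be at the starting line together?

25650 seconds

They coincide at every common multiple of the periods; the first is the LCM.
54 = 2 × 3^3
114 = 2 × 3 × 19
150 = 2 × 3 × 5^2
LCM(54, 114, 150) = 2 × 3^3 × 5^2 × 19 = 25650.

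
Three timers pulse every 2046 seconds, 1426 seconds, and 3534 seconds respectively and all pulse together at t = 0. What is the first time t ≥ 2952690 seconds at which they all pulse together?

3576408 seconds

Joint pulses occur at multiples of LCM(2046, 1426, 3534).
2046 = 2 × 3 × 11 × 31
1426 = 2 × 23 × 31
3534 = 2 × 3 × 19 × 31
LCM(2046, 1426, 3534) = 2 × 3 × 11 × 19 × 23 × 31 = 894102.
Smallest multiple of 894102 that is ≥ 2952690: ⌈2952690/894102⌉ × 894102 = 4 × 894102 = 3576408.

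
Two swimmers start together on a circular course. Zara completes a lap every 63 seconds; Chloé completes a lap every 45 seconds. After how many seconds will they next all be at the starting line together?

We need the least common multiple of the intervals.
63 = 3^2 × 7
45 = 3^2 × 5
LCM(63, 45) = 3^2 × 5 × 7 = 315.

315 seconds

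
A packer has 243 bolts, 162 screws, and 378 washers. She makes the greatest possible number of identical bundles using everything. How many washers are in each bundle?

14

Number of bundles = gcd(243, 162, 378).
243 = 3^5
162 = 2 × 3^4
378 = 2 × 3^3 × 7
gcd(243, 162, 378) = 3^3 = 27.
washers per bundle = 378 / 27 = 14.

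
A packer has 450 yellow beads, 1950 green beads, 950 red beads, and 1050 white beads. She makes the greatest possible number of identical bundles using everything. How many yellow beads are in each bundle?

9

Number of bundles = gcd(450, 1950, 950, 1050).
450 = 2 × 3^2 × 5^2
1950 = 2 × 3 × 5^2 × 13
950 = 2 × 5^2 × 19
1050 = 2 × 3 × 5^2 × 7
gcd(450, 1950, 950, 1050) = 2 × 5^2 = 50.
yellow beads per bundle = 450 / 50 = 9.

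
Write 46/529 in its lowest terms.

2/23

46 = 2 × 23
529 = 23^2
gcd(46, 529) = 23.
Divide numerator and denominator by 23: 46/529 = 2/23.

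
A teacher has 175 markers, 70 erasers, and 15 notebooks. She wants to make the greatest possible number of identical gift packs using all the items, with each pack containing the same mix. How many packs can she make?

The pack count must divide each quantity, so the greatest is gcd(175, 70, 15).
175 = 5^2 × 7
70 = 2 × 5 × 7
15 = 3 × 5
gcd(175, 70, 15) = 5.

5 packs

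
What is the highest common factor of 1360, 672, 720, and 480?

16

1360 = 2^4 × 5 × 17
672 = 2^5 × 3 × 7
720 = 2^4 × 3^2 × 5
480 = 2^5 × 3 × 5
gcd(1360, 672, 720, 480) = 2^4 = 16.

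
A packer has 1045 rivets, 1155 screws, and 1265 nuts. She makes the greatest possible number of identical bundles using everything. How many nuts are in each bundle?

Number of bundles = gcd(1045, 1155, 1265).
1045 = 5 × 11 × 19
1155 = 3 × 5 × 7 × 11
1265 = 5 × 11 × 23
gcd(1045, 1155, 1265) = 5 × 11 = 55.
nuts per bundle = 1265 / 55 = 23.

23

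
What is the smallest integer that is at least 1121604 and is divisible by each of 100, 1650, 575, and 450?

1138500

The integer must be a common multiple of 100, 1650, 575, and 450, so a multiple of their LCM.
100 = 2^2 × 5^2
1650 = 2 × 3 × 5^2 × 11
575 = 5^2 × 23
450 = 2 × 3^2 × 5^2
LCM(100, 1650, 575, 450) = 2^2 × 3^2 × 5^2 × 11 × 23 = 227700.
Smallest multiple of 227700 that is ≥ 1121604: ⌈1121604/227700⌉ × 227700 = 5 × 227700 = 1138500.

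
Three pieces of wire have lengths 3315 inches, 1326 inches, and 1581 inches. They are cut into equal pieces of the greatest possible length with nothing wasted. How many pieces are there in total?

122

Piece length = gcd(3315, 1326, 1581).
3315 = 3 × 5 × 13 × 17
1326 = 2 × 3 × 13 × 17
1581 = 3 × 17 × 31
gcd(3315, 1326, 1581) = 3 × 17 = 51.
Total pieces = 3315/51 + 1326/51 + 1581/51 = 65 + 26 + 31 = 122.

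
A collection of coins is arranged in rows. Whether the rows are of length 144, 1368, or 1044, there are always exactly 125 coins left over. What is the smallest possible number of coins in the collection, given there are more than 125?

N − 125 must be a common multiple of 144, 1368, and 1044.
144 = 2^4 × 3^2
1368 = 2^3 × 3^2 × 19
1044 = 2^2 × 3^2 × 29
LCM(144, 1368, 1044) = 2^4 × 3^2 × 19 × 29 = 79344.
Smallest N > 125 is LCM + 125 = 79344 + 125 = 79469.

79469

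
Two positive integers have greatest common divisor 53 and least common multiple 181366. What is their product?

9612398

For any two positive integers, gcd × lcm = product = 53 × 181366 = 9612398.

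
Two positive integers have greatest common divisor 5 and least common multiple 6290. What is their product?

For any two positive integers, gcd × lcm = product = 5 × 6290 = 31450.

31450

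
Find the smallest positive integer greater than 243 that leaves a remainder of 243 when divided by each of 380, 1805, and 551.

N − 243 must be a common multiple of 380, 1805, and 551.
380 = 2^2 × 5 × 19
1805 = 5 × 19^2
551 = 19 × 29
LCM(380, 1805, 551) = 2^2 × 5 × 19^2 × 29 = 209380.
Smallest N > 243 is LCM + 243 = 209380 + 243 = 209623.

209623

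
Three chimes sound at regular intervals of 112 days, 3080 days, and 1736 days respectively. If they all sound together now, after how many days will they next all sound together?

190960 days

They coincide at every common multiple of the periods; the first is the LCM.
112 = 2^4 × 7
3080 = 2^3 × 5 × 7 × 11
1736 = 2^3 × 7 × 31
LCM(112, 3080, 1736) = 2^4 × 5 × 7 × 11 × 31 = 190960.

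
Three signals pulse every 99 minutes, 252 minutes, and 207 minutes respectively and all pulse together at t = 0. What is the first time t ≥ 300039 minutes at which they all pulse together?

Joint pulses occur at multiples of LCM(99, 252, 207).
99 = 3^2 × 11
252 = 2^2 × 3^2 × 7
207 = 3^2 × 23
LCM(99, 252, 207) = 2^2 × 3^2 × 7 × 11 × 23 = 63756.
Smallest multiple of 63756 that is ≥ 300039: ⌈300039/63756⌉ × 63756 = 5 × 63756 = 318780.

318780 minutes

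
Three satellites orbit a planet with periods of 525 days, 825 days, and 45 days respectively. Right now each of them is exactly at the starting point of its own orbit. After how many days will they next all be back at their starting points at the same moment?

17325 days

We need the least common multiple of the intervals.
525 = 3 × 5^2 × 7
825 = 3 × 5^2 × 11
45 = 3^2 × 5
LCM(525, 825, 45) = 3^2 × 5^2 × 7 × 11 = 17325.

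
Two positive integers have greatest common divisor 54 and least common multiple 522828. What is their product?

28232712

For any two positive integers, gcd × lcm = product = 54 × 522828 = 28232712.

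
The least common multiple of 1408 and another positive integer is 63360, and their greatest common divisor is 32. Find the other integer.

1440

gcd × lcm = product of the two integers, so the other integer is (32 × 63360) / 1408 = 1440.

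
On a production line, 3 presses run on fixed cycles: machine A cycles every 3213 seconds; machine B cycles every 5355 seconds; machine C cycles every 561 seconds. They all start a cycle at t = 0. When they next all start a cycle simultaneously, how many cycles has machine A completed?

They are all back at their starting positions together after one LCM of the periods.
3213 = 3^3 × 7 × 17
5355 = 3^2 × 5 × 7 × 17
561 = 3 × 11 × 17
LCM(3213, 5355, 561) = 3^3 × 5 × 7 × 11 × 17 = 176715.
Cycles for period 3213: 176715 / 3213 = 55.

55 cycles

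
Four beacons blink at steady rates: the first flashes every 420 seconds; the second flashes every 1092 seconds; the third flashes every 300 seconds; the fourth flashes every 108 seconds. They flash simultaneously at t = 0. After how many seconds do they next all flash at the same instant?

We need the least common multiple of the intervals.
420 = 2^2 × 3 × 5 × 7
1092 = 2^2 × 3 × 7 × 13
300 = 2^2 × 3 × 5^2
108 = 2^2 × 3^3
LCM(420, 1092, 300, 108) = 2^2 × 3^3 × 5^2 × 7 × 13 = 245700.

245700 seconds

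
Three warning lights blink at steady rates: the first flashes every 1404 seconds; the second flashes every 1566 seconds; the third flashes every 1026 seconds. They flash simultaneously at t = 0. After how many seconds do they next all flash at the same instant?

We need the least common multiple of the intervals.
1404 = 2^2 × 3^3 × 13
1566 = 2 × 3^3 × 29
1026 = 2 × 3^3 × 19
LCM(1404, 1566, 1026) = 2^2 × 3^3 × 13 × 19 × 29 = 773604.

773604 seconds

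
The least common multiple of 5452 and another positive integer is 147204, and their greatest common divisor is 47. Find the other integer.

gcd × lcm = product of the two integers, so the other integer is (47 × 147204) / 5452 = 1269.

1269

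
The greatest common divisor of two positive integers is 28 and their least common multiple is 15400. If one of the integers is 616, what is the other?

For two integers, gcd × lcm = product, so the other is (28 × 15400) / 616 = 431200 / 616 = 700.

700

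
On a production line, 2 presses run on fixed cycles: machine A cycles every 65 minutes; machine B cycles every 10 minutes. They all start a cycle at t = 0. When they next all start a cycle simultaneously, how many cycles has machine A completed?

2 cycles

The first common completion time is the LCM of the periods.
65 = 5 × 13
10 = 2 × 5
LCM(65, 10) = 2 × 5 × 13 = 130.
Cycles for period 65: 130 / 65 = 2.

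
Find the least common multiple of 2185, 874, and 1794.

170430

2185 = 5 × 19 × 23
874 = 2 × 19 × 23
1794 = 2 × 3 × 13 × 23
LCM(2185, 874, 1794) = 2 × 3 × 5 × 13 × 19 × 23 = 170430.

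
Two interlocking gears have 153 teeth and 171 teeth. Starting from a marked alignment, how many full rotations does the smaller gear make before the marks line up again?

The first common completion time is the LCM of the periods.
153 = 3^2 × 17
171 = 3^2 × 19
LCM(153, 171) = 3^2 × 17 × 19 = 2907.
Rotations for period 153: 2907 / 153 = 19.

19 rotations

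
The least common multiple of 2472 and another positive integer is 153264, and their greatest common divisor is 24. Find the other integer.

1488

gcd × lcm = product of the two integers, so the other integer is (24 × 153264) / 2472 = 1488.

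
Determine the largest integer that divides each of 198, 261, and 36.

9

198 = 2 × 3^2 × 11
261 = 3^2 × 29
36 = 2^2 × 3^2
gcd(198, 261, 36) = 3^2 = 9.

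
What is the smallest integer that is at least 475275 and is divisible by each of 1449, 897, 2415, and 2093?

565110

The integer must be a common multiple of 1449, 897, 2415, and 2093, so a multiple of their LCM.
1449 = 3^2 × 7 × 23
897 = 3 × 13 × 23
2415 = 3 × 5 × 7 × 23
2093 = 7 × 13 × 23
LCM(1449, 897, 2415, 2093) = 3^2 × 5 × 7 × 13 × 23 = 94185.
Smallest multiple of 94185 that is ≥ 475275: ⌈475275/94185⌉ × 94185 = 6 × 94185 = 565110.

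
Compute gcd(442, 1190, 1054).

34

442 = 2 × 13 × 17
1190 = 2 × 5 × 7 × 17
1054 = 2 × 17 × 31
gcd(442, 1190, 1054) = 2 × 17 = 34.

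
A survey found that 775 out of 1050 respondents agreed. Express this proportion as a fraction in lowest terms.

775 = 5^2 × 31
1050 = 2 × 3 × 5^2 × 7
gcd(775, 1050) = 5^2 = 25.
Divide numerator and denominator by 25: 775/1050 = 31/42.

31/42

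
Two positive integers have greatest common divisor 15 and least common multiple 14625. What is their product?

219375

For any two positive integers, gcd × lcm = product = 15 × 14625 = 219375.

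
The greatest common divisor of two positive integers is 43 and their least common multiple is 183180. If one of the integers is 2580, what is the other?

For two integers, gcd × lcm = product, so the other is (43 × 183180) / 2580 = 7876740 / 2580 = 3053.

3053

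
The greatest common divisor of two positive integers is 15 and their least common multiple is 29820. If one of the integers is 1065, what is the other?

420

For two integers, gcd × lcm = product, so the other is (15 × 29820) / 1065 = 447300 / 1065 = 420.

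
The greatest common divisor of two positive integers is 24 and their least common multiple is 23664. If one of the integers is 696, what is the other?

For two integers, gcd × lcm = product, so the other is (24 × 23664) / 696 = 567936 / 696 = 816.

816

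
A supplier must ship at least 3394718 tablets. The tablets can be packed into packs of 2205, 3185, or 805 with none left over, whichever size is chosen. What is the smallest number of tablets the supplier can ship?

3955770

The number of tablets must be a common multiple of 2205, 3185, and 805, so a multiple of their LCM.
2205 = 3^2 × 5 × 7^2
3185 = 5 × 7^2 × 13
805 = 5 × 7 × 23
LCM(2205, 3185, 805) = 3^2 × 5 × 7^2 × 13 × 23 = 659295.
Smallest multiple of 659295 that is ≥ 3394718: ⌈3394718/659295⌉ × 659295 = 6 × 659295 = 3955770.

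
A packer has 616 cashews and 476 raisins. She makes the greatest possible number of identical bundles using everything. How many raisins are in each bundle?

Number of bundles = gcd(616, 476).
616 = 2^3 × 7 × 11
476 = 2^2 × 7 × 17
gcd(616, 476) = 2^2 × 7 = 28.
raisins per bundle = 476 / 28 = 17.

17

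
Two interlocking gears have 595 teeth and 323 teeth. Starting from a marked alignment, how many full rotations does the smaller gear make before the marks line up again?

They are all back at their starting positions together after one LCM of the periods.
595 = 5 × 7 × 17
323 = 17 × 19
LCM(595, 323) = 5 × 7 × 17 × 19 = 11305.
Rotations for period 323: 11305 / 323 = 35.

35 rotations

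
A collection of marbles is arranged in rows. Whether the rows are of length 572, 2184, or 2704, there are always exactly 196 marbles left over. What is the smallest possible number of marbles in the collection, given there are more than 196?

N − 196 must be a common multiple of 572, 2184, and 2704.
572 = 2^2 × 11 × 13
2184 = 2^3 × 3 × 7 × 13
2704 = 2^4 × 13^2
LCM(572, 2184, 2704) = 2^4 × 3 × 7 × 11 × 13^2 = 624624.
Smallest N > 196 is LCM + 196 = 624624 + 196 = 624820.

624820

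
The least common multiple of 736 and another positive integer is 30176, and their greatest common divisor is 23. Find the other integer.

gcd × lcm = product of the two integers, so the other integer is (23 × 30176) / 736 = 943.

943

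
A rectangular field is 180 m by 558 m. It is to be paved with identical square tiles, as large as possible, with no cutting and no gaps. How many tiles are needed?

310

Tile side = gcd(180, 558).
180 = 2^2 × 3^2 × 5
558 = 2 × 3^2 × 31
gcd(180, 558) = 2 × 3^2 = 18.
Tiles: (180/18) × (558/18) = 10 × 31 = 310.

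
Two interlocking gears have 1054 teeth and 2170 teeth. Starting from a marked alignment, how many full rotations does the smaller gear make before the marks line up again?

They are all back at their starting positions together after one LCM of the periods.
1054 = 2 × 17 × 31
2170 = 2 × 5 × 7 × 31
LCM(1054, 2170) = 2 × 5 × 7 × 17 × 31 = 36890.
Rotations for period 1054: 36890 / 1054 = 35.

35 rotations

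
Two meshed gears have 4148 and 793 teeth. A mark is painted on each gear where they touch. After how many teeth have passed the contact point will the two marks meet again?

53924 teeth

They coincide at every common multiple of the periods; the first is the LCM.
4148 = 2^2 × 17 × 61
793 = 13 × 61
LCM(4148, 793) = 2^2 × 13 × 17 × 61 = 53924.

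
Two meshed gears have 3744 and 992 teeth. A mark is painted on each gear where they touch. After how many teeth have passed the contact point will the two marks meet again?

We need the least common multiple of the intervals.
3744 = 2^5 × 3^2 × 13
992 = 2^5 × 31
LCM(3744, 992) = 2^5 × 3^2 × 13 × 31 = 116064.

116064 teeth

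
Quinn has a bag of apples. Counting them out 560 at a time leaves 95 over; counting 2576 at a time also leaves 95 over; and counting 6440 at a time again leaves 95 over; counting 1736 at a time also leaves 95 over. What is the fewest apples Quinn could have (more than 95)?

399375

N − 95 must be a common multiple of 560, 2576, 6440, and 1736.
560 = 2^4 × 5 × 7
2576 = 2^4 × 7 × 23
6440 = 2^3 × 5 × 7 × 23
1736 = 2^3 × 7 × 31
LCM(560, 2576, 6440, 1736) = 2^4 × 5 × 7 × 23 × 31 = 399280.
Smallest N > 95 is LCM + 95 = 399280 + 95 = 399375.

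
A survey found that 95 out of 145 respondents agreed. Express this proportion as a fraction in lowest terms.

95 = 5 × 19
145 = 5 × 29
gcd(95, 145) = 5.
Divide numerator and denominator by 5: 95/145 = 19/29.

19/29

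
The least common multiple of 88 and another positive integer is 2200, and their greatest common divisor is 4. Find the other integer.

gcd × lcm = product of the two integers, so the other integer is (4 × 2200) / 88 = 100.

100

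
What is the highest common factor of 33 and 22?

11

33 = 3 × 11
22 = 2 × 11
gcd(33, 22) = 11.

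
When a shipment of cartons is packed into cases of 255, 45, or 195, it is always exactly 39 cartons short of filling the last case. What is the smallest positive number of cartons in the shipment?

9906

Being 39 short of a full case of size k means N ≡ −39 (mod k), i.e. N + 39 is a multiple of each size.
255 = 3 × 5 × 17
45 = 3^2 × 5
195 = 3 × 5 × 13
LCM(255, 45, 195) = 3^2 × 5 × 13 × 17 = 9945.
Smallest positive N is 9945 − 39 = 9906.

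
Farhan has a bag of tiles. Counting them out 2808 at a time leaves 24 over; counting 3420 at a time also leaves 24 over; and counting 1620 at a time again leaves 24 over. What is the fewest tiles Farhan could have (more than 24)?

N − 24 must be a common multiple of 2808, 3420, and 1620.
2808 = 2^3 × 3^3 × 13
3420 = 2^2 × 3^2 × 5 × 19
1620 = 2^2 × 3^4 × 5
LCM(2808, 3420, 1620) = 2^3 × 3^4 × 5 × 13 × 19 = 800280.
Smallest N > 24 is LCM + 24 = 800280 + 24 = 800304.

800304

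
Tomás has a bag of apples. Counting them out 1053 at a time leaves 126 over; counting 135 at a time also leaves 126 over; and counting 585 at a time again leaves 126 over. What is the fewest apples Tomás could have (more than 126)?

5391

N − 126 must be a common multiple of 1053, 135, and 585.
1053 = 3^4 × 13
135 = 3^3 × 5
585 = 3^2 × 5 × 13
LCM(1053, 135, 585) = 3^4 × 5 × 13 = 5265.
Smallest N > 126 is LCM + 126 = 5265 + 126 = 5391.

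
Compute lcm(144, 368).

144 = 2^4 × 3^2
368 = 2^4 × 23
LCM(144, 368) = 2^4 × 3^2 × 23 = 3312.

3312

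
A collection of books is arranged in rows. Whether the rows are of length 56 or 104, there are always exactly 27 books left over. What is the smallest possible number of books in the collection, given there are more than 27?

755

N − 27 must be a common multiple of 56 and 104.
56 = 2^3 × 7
104 = 2^3 × 13
LCM(56, 104) = 2^3 × 7 × 13 = 728.
Smallest N > 27 is LCM + 27 = 728 + 27 = 755.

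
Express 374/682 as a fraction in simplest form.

374 = 2 × 11 × 17
682 = 2 × 11 × 31
gcd(374, 682) = 2 × 11 = 22.
Divide numerator and denominator by 22: 374/682 = 17/31.

17/31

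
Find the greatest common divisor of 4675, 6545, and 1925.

55

4675 = 5^2 × 11 × 17
6545 = 5 × 7 × 11 × 17
1925 = 5^2 × 7 × 11
gcd(4675, 6545, 1925) = 5 × 11 = 55.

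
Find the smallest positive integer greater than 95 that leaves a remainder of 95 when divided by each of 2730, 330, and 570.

570665

N − 95 must be a common multiple of 2730, 330, and 570.
2730 = 2 × 3 × 5 × 7 × 13
330 = 2 × 3 × 5 × 11
570 = 2 × 3 × 5 × 19
LCM(2730, 330, 570) = 2 × 3 × 5 × 7 × 11 × 13 × 19 = 570570.
Smallest N > 95 is LCM + 95 = 570570 + 95 = 570665.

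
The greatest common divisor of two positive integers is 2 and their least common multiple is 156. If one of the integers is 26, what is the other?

For two integers, gcd × lcm = product, so the other is (2 × 156) / 26 = 312 / 26 = 12.

12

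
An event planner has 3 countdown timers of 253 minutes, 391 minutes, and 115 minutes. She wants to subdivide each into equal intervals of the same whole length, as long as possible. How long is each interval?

The interval must divide each timer length; the longest such is the gcd.
253 = 11 × 23
391 = 17 × 23
115 = 5 × 23
gcd(253, 391, 115) = 23.

23 minutes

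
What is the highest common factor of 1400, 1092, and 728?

1400 = 2^3 × 5^2 × 7
1092 = 2^2 × 3 × 7 × 13
728 = 2^3 × 7 × 13
gcd(1400, 1092, 728) = 2^2 × 7 = 28.

28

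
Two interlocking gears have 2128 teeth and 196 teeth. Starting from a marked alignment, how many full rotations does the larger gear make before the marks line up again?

7 rotations

All finish a whole number of cycles simultaneously at t = LCM of the periods.
2128 = 2^4 × 7 × 19
196 = 2^2 × 7^2
LCM(2128, 196) = 2^4 × 7^2 × 19 = 14896.
Rotations for period 2128: 14896 / 2128 = 7.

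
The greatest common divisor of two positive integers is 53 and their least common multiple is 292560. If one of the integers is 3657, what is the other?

4240

For two integers, gcd × lcm = product, so the other is (53 × 292560) / 3657 = 15505680 / 3657 = 4240.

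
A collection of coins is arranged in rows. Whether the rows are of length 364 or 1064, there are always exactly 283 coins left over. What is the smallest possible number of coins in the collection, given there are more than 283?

14115

N − 283 must be a common multiple of 364 and 1064.
364 = 2^2 × 7 × 13
1064 = 2^3 × 7 × 19
LCM(364, 1064) = 2^3 × 7 × 13 × 19 = 13832.
Smallest N > 283 is LCM + 283 = 13832 + 283 = 14115.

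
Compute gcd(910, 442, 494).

26

910 = 2 × 5 × 7 × 13
442 = 2 × 13 × 17
494 = 2 × 13 × 19
gcd(910, 442, 494) = 2 × 13 = 26.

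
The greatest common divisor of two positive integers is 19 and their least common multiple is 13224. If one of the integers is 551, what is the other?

For two integers, gcd × lcm = product, so the other is (19 × 13224) / 551 = 251256 / 551 = 456.

456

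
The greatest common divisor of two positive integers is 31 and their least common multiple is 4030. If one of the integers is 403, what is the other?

310

For two integers, gcd × lcm = product, so the other is (31 × 4030) / 403 = 124930 / 403 = 310.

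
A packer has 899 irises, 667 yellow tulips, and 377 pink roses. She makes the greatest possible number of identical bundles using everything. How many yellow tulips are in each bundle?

23

Number of bundles = gcd(899, 667, 377).
899 = 29 × 31
667 = 23 × 29
377 = 13 × 29
gcd(899, 667, 377) = 29.
yellow tulips per bundle = 667 / 29 = 23.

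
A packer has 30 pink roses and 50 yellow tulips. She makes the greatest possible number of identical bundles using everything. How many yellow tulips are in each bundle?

Number of bundles = gcd(30, 50).
30 = 2 × 3 × 5
50 = 2 × 5^2
gcd(30, 50) = 2 × 5 = 10.
yellow tulips per bundle = 50 / 10 = 5.

5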